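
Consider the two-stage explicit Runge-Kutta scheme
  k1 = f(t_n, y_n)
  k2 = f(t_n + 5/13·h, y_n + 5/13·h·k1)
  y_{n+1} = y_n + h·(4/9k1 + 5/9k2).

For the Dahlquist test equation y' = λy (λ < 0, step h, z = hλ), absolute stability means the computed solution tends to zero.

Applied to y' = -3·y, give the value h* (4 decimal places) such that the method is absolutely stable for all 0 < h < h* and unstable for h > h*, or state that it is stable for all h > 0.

(-4.6800,0); λ=-3 ⇒ h* = (117/25)/3 = 1.5600.

On y'=λy, z=hλ:
  k1=λy_n ⇒ h·k1=z·y_n;  k2=λ(1+5/13z)y_n ⇒ h·k2=z(1+5/13z)y_n
  y_{n+1}/y_n = 1 + 4/9z + 5/9z(1+5/13z) = 1 + z + 25/117z²
  so R(z) = 1 + z + 25/117z².

Solve |R(x)|<1 on ℝ⁻.
x=-1.66: |R|=0.0712
R=1: x+25/117x²=0 ⇒ x=−117/25=-4.6800; min R=1−1/(4·25/117)=-0.1700>−1
Confirm numerically:
  x=-3.305: |R|=0.02898 <1
  x=-2.798: |R|=0.12518 <1
  x=-2.277: |R|=0.16915 <1
  x=-4.959: |R|=1.29563 >1
  x=-4.805: |R|=1.12834 >1
  x=-4.783: |R|=1.10527 >1
Interval (-4.6800, 0).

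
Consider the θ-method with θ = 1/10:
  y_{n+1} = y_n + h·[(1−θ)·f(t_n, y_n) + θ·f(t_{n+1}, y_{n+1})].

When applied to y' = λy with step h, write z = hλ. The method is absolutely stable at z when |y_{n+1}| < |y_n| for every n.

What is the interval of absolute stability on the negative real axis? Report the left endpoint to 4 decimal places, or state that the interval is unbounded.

(-2.5000, 0).

On y'=λy, z=hλ:
  y_{n+1} = y_n + z·[9/10·y_n + 1/10·y_{n+1}] ⇒ (1 − 1/10z)y_{n+1} = (1 + 9/10z)y_n
  Hence R(z) = (1 + 9/10z)/(1 − 1/10z).

Need |R(x)|<1, x<0.
x=-0.6: |R|=0.4340
R=−1: 1+9/10x = −1+1/10x ⇒ -4/5x=2 ⇒ x=2/(-4/5)=-2.5000
Confirm numerically:
  x=-1.892: |R|=0.59099 <1
  x=-1.829: |R|=0.54620 <1
  x=-1.638: |R|=0.40746 <1
  x=-2.977: |R|=1.29406 >1
  x=-2.605: |R|=1.06664 >1
  x=-2.526: |R|=1.01661 >1
Stable set (-2.5000, 0).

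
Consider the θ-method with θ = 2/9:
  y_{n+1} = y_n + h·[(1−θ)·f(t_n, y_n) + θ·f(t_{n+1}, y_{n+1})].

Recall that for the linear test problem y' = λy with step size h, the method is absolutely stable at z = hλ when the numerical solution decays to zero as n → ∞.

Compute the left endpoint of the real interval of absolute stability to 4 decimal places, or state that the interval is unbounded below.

Test eqn y'=λy, z=hλ:
  y_{n+1} = y_n + z·[7/9·y_n + 2/9·y_{n+1}] ⇒ (1 − 2/9z)y_{n+1} = (1 + 7/9z)y_n
  R(z) = (1 + 7/9z)/(1 − 2/9z).

Need |R(x)|<1, x<0.
x=-0.7: |R|=0.3942
R=−1: 1+7/9x = −1+2/9x ⇒ -5/9x=2 ⇒ x=2/(-5/9)=-3.6000
Confirm numerically:
  x=-2.874: |R|=0.75386 <1
  x=-2.349: |R|=0.54336 <1
  x=-1.949: |R|=0.35998 <1
  x=-1.515: |R|=0.13342 <1
  x=-4.146: |R|=1.15788 >1
  x=-3.737: |R|=1.04158 >1
So |R|<1 on (-3.6000, 0).

left endpoint -3.6000.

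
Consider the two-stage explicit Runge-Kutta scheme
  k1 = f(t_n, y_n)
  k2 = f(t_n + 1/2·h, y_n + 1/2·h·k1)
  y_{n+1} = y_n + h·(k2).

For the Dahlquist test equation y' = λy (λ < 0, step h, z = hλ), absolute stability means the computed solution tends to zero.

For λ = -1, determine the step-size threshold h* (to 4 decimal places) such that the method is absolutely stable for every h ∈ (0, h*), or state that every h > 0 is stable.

With y'=λy (z=hλ):
  k1=λy_n ⇒ h·k1=z·y_n;  k2=λ(1+1/2z)y_n ⇒ h·k2=z(1+1/2z)y_n
  y_{n+1}/y_n = 1 + z(1+1/2z) = 1 + z + 1/2z²
  Hence R(z) = 1 + z + 1/2z².

Need |R(x)|<1, x<0.
x=-0.74: |R|=0.5338
R=1: x+1/2x²=0 ⇒ x=−2=-2.0000; min R=1−1/(4·1/2)=0.5000>−1
Confirm numerically:
  x=-1.915: |R|=0.91861 <1
  x=-1.789: |R|=0.81126 <1
  x=-1.759: |R|=0.78804 <1
  x=-1.030: |R|=0.50045 <1
  x=-2.076: |R|=1.07889 >1
  x=-2.058: |R|=1.05968 >1
So |R|<1 on (-2.0000, 0).

(-2.0000,0); λ=-1 ⇒ h* = (2)/1 = 2.0000.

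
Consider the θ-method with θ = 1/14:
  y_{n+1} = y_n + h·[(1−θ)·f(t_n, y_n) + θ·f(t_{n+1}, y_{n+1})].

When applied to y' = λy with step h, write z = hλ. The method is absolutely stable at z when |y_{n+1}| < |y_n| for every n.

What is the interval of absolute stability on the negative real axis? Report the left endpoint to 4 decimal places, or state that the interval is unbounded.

(-2.3333, 0).

Test eqn y'=λy, z=hλ:
  y_{n+1} = y_n + z·[13/14·y_n + 1/14·y_{n+1}] ⇒ (1 − 1/14z)y_{n+1} = (1 + 13/14z)y_n
  R(z) = (1 + 13/14z)/(1 − 1/14z).

Find x<0 with |R(x)|<1.
x=-1.23: |R|=0.1307
R=−1: 1+13/14x = −1+1/14x ⇒ -6/7x=2 ⇒ x=2/(-6/7)=-2.3333
Confirm numerically:
  x=-2.272: |R|=0.95477 <1
  x=-1.539: |R|=0.38658 <1
  x=-1.100: |R|=0.01987 <1
  x=-1.027: |R|=0.04319 <1
  x=-2.498: |R|=1.11977 >1
  x=-2.423: |R|=1.06552 >1
So |R|<1 on (-2.3333, 0).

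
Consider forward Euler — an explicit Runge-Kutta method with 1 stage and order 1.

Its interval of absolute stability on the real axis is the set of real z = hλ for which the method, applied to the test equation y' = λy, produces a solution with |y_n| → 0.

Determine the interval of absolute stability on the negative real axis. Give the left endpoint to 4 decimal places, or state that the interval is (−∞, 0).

(-2.0000, 0).

Test eqn y'=λy, z=hλ:
  order 1, 1-stage ⇒ R(z)=1+z
  (e.g. R(-0.75)=0.25000, |R|=0.25000)

Solve |R(x)|<1 on ℝ⁻.
x=-0.75: |R|=0.2500
|R(-1.48)|=0.4800 |R(-1.46)|=0.4600 |R(-0.93)|=0.0700
Bisect:
  x_lo=-2.5757 |R|=1.5757  x_hi=-0.0575 |R|=0.9425
  mid=-1.31657 |R|=0.31657 →hi
  mid=-1.94613 |R|=0.94613 →hi
  mid=-2.26091 |R|=1.26091 →lo
  mid=-2.10352 |R|=1.10352 →lo
  mid=-2.02482 |R|=1.02482 →lo
  mid=-1.98548 |R|=0.98548 →hi
  mid=-2.00515 |R|=1.00515 →lo
  ...
  [-2.00008,-1.99992] ⇒ x*=-2.0000
So |R|<1 on (-2.0000, 0).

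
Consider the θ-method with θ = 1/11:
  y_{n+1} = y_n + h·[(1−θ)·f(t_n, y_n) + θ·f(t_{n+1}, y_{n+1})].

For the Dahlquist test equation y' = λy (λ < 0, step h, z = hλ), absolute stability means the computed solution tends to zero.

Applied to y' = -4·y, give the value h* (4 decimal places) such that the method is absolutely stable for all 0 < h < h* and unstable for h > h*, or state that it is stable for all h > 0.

(-2.4444,0); λ=-4 ⇒ h* = (22/9)/4 = 0.6111.

On y'=λy, z=hλ:
  y_{n+1} = y_n + z·[10/11·y_n + 1/11·y_{n+1}] ⇒ (1 − 1/11z)y_{n+1} = (1 + 10/11z)y_n
  so R(z) = (1 + 10/11z)/(1 − 1/11z).

Boundary: |R(x)|=1, x<0.
x=-1.46: |R|=0.2889
R=−1: 1+10/11x = −1+1/11x ⇒ -9/11x=2 ⇒ x=2/(-9/11)=-2.4444
Confirm numerically:
  x=-2.279: |R|=0.88787 <1
  x=-1.417: |R|=0.25530 <1
  x=-1.240: |R|=0.11438 <1
  x=-1.190: |R|=0.07383 <1
  x=-2.980: |R|=1.34478 >1
  x=-2.836: |R|=1.25470 >1
  x=-2.821: |R|=1.24521 >1
Stable set (-2.4444, 0).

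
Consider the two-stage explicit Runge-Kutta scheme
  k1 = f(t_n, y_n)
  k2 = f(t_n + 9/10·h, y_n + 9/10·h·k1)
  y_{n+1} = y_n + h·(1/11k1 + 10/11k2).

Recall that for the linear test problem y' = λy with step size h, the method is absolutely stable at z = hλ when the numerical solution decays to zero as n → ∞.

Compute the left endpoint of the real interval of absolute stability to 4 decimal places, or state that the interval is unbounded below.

left endpoint -1.2222.

Test eqn y'=λy, z=hλ:
  k1=λy_n ⇒ h·k1=z·y_n;  k2=λ(1+9/10z)y_n ⇒ h·k2=z(1+9/10z)y_n
  y_{n+1}/y_n = 1 + 1/11z + 10/11z(1+9/10z) = 1 + z + 9/11z²
  so R(z) = 1 + z + 9/11z².

Solve |R(x)|<1 on ℝ⁻.
x=-0.47: |R|=0.7107
R=1: x+9/11x²=0 ⇒ x=−11/9=-1.2222; min R=1−1/(4·9/11)=0.6944>−1
Confirm numerically:
  x=-1.029: |R|=0.83732 <1
  x=-1.026: |R|=0.83528 <1
  x=-0.880: |R|=0.75360 <1
  x=-1.618: |R|=1.52394 >1
  x=-1.286: |R|=1.06711 >1
Interval (-1.2222, 0).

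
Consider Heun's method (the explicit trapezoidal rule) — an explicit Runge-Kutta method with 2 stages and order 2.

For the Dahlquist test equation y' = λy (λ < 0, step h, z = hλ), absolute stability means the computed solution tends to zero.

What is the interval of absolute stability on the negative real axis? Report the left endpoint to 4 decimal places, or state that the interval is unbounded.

(-2.0000, 0).

Test eqn y'=λy, z=hλ:
  order 2, 2-stage ⇒ R(z)=1+z+z^2/2
  (e.g. R(-1.33)=0.55445, |R|=0.55445)

Solve |R(x)|<1 on ℝ⁻.
x=-1.33: |R|=0.5544
|R(-1.88)|=0.8872 |R(-1.82)|=0.8362 |R(-0.99)|=0.5000
Bisect:
  x_lo=-2.3662 |R|=1.4332  x_hi=-0.3890 |R|=0.6867
  mid=-1.37759 |R|=0.57129 →hi
  mid=-1.87188 |R|=0.88009 →hi
  mid=-2.11902 |R|=1.12611 →lo
  mid=-1.99545 |R|=0.99546 →hi
  mid=-2.05724 |R|=1.05888 →lo
  mid=-2.02635 |R|=1.02669 →lo
  mid=-2.01090 |R|=1.01096 →lo
  ...
  [-2.00004,-1.99992] ⇒ x*=-2.0000
So |R|<1 on (-2.0000, 0).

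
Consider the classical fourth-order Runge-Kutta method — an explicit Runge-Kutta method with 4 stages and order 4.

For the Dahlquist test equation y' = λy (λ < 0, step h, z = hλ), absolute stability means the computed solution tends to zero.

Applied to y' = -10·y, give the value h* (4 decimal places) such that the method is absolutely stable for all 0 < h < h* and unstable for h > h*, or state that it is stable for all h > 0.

(-2.7853,0); λ=-10 ⇒ h* = 0.2785.

Test eqn y'=λy, z=hλ:
  order 4, 4-stage ⇒ R(z)=1+z+z^2/2+z^3/6+z^4/24
  (e.g. R(-1.36)=0.28810, |R|=0.28810)

Boundary: |R(x)|=1, x<0.
x=-1.36: |R|=0.2881
|R(-2.7)|=0.8788 |R(-2.48)|=0.6292 |R(-1.72)|=0.2758
Bisect:
  x_lo=-3.6392 |R|=3.2581  x_hi=-0.0824 |R|=0.9209
  mid=-1.86081 |R|=0.29619 →hi
  mid=-2.75000 |R|=0.94808 →hi
  mid=-3.19460 |R|=1.81404 →lo
  mid=-2.97230 |R|=1.32055 →lo
  mid=-2.86115 |R|=1.12052 →lo
  mid=-2.80557 |R|=1.03101 →lo
  mid=-2.77779 |R|=0.98874 →hi
  mid=-2.79168 |R|=1.00967 →lo
  mid=-2.78473 |R|=0.99916 →hi
  mid=-2.78821 |R|=1.00440 →lo
  ...
  [-2.78538,-2.78517] ⇒ x*=-2.7853
Interval (-2.7853, 0).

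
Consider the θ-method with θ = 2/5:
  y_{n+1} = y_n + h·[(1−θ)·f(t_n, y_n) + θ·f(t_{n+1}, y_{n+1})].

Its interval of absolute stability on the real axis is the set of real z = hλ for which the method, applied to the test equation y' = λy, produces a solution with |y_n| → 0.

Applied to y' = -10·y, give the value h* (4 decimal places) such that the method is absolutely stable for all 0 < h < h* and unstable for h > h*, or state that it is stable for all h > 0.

On y'=λy, z=hλ:
  y_{n+1} = y_n + z·[3/5·y_n + 2/5·y_{n+1}] ⇒ (1 − 2/5z)y_{n+1} = (1 + 3/5z)y_n
  Hence R(z) = (1 + 3/5z)/(1 − 2/5z).

Boundary: |R(x)|=1, x<0.
x=-1.52: |R|=0.0547
R=−1: 1+3/5x = −1+2/5x ⇒ -1/5x=2 ⇒ x=2/(-1/5)=-10.0000
Confirm numerically:
  x=-8.309: |R|=0.92178 <1
  x=-8.296: |R|=0.92108 <1
  x=-4.850: |R|=0.64966 <1
  x=-10.249: |R|=1.00977 >1
  x=-10.149: |R|=1.00589 >1
So |R|<1 on (-10.0000, 0).

(-10.0000,0); λ=-10 ⇒ h* = (10)/10 = 1.0000.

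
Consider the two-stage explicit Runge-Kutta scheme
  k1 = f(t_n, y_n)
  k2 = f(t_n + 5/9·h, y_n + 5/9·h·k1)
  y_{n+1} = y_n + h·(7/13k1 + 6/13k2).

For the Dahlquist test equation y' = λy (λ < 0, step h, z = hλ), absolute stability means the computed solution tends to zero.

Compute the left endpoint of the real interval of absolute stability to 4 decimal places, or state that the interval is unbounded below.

Set f=λy, z=hλ:
  k1=λy_n ⇒ h·k1=z·y_n;  k2=λ(1+5/9z)y_n ⇒ h·k2=z(1+5/9z)y_n
  y_{n+1}/y_n = 1 + 7/13z + 6/13z(1+5/9z) = 1 + z + 10/39z²
  R(z) = 1 + z + 10/39z².

Need |R(x)|<1, x<0.
x=-1.53: |R|=0.0702
R=1: x+10/39x²=0 ⇒ x=−39/10=-3.9000; min R=1−1/(4·10/39)=0.0250>−1
Confirm numerically:
  x=-3.864: |R|=0.96433 <1
  x=-3.798: |R|=0.90067 <1
  x=-2.373: |R|=0.07088 <1
  x=-1.978: |R|=0.02520 <1
  x=-4.191: |R|=1.31271 >1
  x=-4.089: |R|=1.19816 >1
Stable set (-3.9000, 0).

left endpoint -3.9000.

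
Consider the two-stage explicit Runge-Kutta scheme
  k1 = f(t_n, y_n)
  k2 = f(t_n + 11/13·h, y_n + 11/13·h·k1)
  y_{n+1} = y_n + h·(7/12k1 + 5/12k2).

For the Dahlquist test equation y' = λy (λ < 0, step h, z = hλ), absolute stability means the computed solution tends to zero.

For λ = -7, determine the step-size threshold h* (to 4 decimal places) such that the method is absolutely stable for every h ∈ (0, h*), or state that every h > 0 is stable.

With y'=λy (z=hλ):
  k1=λy_n ⇒ h·k1=z·y_n;  k2=λ(1+11/13z)y_n ⇒ h·k2=z(1+11/13z)y_n
  y_{n+1}/y_n = 1 + 7/12z + 5/12z(1+11/13z) = 1 + z + 55/156z²
  R(z) = 1 + z + 55/156z².

Boundary: |R(x)|=1, x<0.
x=-1.2: |R|=0.3077
R=1: x+55/156x²=0 ⇒ x=−156/55=-2.8364; min R=1−1/(4·55/156)=0.2909>−1
Confirm numerically:
  x=-2.416: |R|=0.64194 <1
  x=-2.332: |R|=0.58532 <1
  x=-1.337: |R|=0.29323 <1
  x=-3.157: |R|=1.35688 >1
  x=-3.116: |R|=1.30721 >1
Interval (-2.8364, 0).

(-2.8364,0); λ=-7 ⇒ h* = (156/55)/7 = 0.4052.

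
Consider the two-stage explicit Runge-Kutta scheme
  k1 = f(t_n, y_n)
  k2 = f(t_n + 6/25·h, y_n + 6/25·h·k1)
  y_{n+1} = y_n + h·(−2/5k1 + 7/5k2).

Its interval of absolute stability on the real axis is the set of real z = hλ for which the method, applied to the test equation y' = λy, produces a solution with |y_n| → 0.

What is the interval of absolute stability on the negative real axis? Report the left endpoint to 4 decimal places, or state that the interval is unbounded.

With y'=λy (z=hλ):
  k1=λy_n ⇒ h·k1=z·y_n;  k2=λ(1+6/25z)y_n ⇒ h·k2=z(1+6/25z)y_n
  y_{n+1}/y_n = 1 − 2/5z + 7/5z(1+6/25z) = 1 + z + 42/125z²
  Hence R(z) = 1 + z + 42/125z².

Find x<0 with |R(x)|<1.
x=-1.65: |R|=0.2648
R=1: x+42/125x²=0 ⇒ x=−125/42=-2.9762; min R=1−1/(4·42/125)=0.2560>−1
Confirm numerically:
  x=-2.686: |R|=0.73810 <1
  x=-2.663: |R|=0.71977 <1
  x=-2.349: |R|=0.50498 <1
  x=-3.357: |R|=1.42953 >1
  x=-3.256: |R|=1.30612 >1
So |R|<1 on (-2.9762, 0).

z∈(-2.9762,0).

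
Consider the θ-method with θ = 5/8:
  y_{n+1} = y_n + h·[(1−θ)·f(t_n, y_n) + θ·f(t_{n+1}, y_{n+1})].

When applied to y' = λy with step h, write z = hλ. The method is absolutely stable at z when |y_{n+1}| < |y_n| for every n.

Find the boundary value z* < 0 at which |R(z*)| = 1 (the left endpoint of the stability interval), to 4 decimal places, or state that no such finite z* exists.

On y'=λy, z=hλ:
  y_{n+1} = y_n + z·[3/8·y_n + 5/8·y_{n+1}] ⇒ (1 − 5/8z)y_{n+1} = (1 + 3/8z)y_n
  so R(z) = (1 + 3/8z)/(1 − 5/8z).

Need |R(x)|<1, x<0.
x=-1.13: |R|=0.3377
x=-2: |R|=0.1111
x=-10: |R|=0.3793
x=-100: |R|=0.5748
θ=5/8≥1/2 ⇒ |1+3/8x|<|1−5/8x| ∀x<0 ⇒ interval (−∞,0).

unbounded; (−∞, 0).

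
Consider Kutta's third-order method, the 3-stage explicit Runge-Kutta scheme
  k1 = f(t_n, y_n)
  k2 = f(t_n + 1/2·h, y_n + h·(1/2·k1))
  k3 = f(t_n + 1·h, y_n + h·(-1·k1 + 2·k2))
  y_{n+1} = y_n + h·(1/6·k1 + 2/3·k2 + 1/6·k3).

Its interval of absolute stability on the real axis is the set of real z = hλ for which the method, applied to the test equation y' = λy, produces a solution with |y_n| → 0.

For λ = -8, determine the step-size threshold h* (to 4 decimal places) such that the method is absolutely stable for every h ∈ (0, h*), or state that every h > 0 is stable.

Set f=λy, z=hλ:
  order 3, 3-stage ⇒ R(z)=1+z+z^2/2+z^3/6
  (e.g. R(-1.66)=-0.04458, |R|=0.04458)

Find x<0 with |R(x)|<1.
x=-1.66: |R|=0.0446
|R(-2.44)|=0.8843 |R(-2.4)|=0.8240 |R(-0.77)|=0.4504
Bisect:
  x_lo=-3.0087 |R|=2.0217  x_hi=-0.2833 |R|=0.7530
  mid=-1.64600 |R|=0.03460 →hi
  mid=-2.32733 |R|=0.72008 →hi
  mid=-2.66799 |R|=1.27411 →lo
  mid=-2.49766 |R|=0.97537 →hi
  mid=-2.58283 |R|=1.11900 →lo
  mid=-2.54024 |R|=1.04579 →lo
  mid=-2.51895 |R|=1.01023 →lo
  mid=-2.50831 |R|=0.99271 →hi
  mid=-2.51363 |R|=1.00145 →lo
  mid=-2.51097 |R|=0.99708 →hi
  ...
  [-2.51280,-2.51263] ⇒ x*=-2.5127
Interval (-2.5127, 0).

(-2.5127,0); λ=-8 ⇒ h* = 0.3141.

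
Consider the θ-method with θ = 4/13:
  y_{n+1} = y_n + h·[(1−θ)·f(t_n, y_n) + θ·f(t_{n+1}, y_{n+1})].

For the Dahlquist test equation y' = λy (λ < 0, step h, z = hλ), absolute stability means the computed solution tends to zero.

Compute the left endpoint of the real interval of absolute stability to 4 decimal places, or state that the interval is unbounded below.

Test eqn y'=λy, z=hλ:
  y_{n+1} = y_n + z·[9/13·y_n + 4/13·y_{n+1}] ⇒ (1 − 4/13z)y_{n+1} = (1 + 9/13z)y_n
  so R(z) = (1 + 9/13z)/(1 − 4/13z).

Need |R(x)|<1, x<0.
x=-1.3: |R|=0.0714
R=−1: 1+9/13x = −1+4/13x ⇒ -5/13x=2 ⇒ x=2/(-5/13)=-5.2000
Confirm numerically:
  x=-3.178: |R|=0.60680 <1
  x=-2.463: |R|=0.40115 <1
  x=-2.441: |R|=0.39400 <1
  x=-5.585: |R|=1.05447 >1
  x=-5.572: |R|=1.05271 >1
So |R|<1 on (-5.2000, 0).

left endpoint -5.2000.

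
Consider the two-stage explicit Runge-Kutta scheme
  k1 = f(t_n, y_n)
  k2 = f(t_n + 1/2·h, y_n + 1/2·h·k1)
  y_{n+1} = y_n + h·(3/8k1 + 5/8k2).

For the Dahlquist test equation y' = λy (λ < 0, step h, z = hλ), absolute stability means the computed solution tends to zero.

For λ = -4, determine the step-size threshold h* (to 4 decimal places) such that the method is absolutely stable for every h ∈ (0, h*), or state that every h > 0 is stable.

Test eqn y'=λy, z=hλ:
  k1=λy_n ⇒ h·k1=z·y_n;  k2=λ(1+1/2z)y_n ⇒ h·k2=z(1+1/2z)y_n
  y_{n+1}/y_n = 1 + 3/8z + 5/8z(1+1/2z) = 1 + z + 5/16z²
  Hence R(z) = 1 + z + 5/16z².

Boundary: |R(x)|=1, x<0.
x=-1.57: |R|=0.2003
R=1: x+5/16x²=0 ⇒ x=−16/5=-3.2000; min R=1−1/(4·5/16)=0.2000>−1
Confirm numerically:
  x=-3.025: |R|=0.83457 <1
  x=-2.721: |R|=0.59270 <1
  x=-1.563: |R|=0.20043 <1
  x=-1.342: |R|=0.22080 <1
  x=-3.707: |R|=1.58733 >1
  x=-3.621: |R|=1.47639 >1
  x=-3.277: |R|=1.07885 >1
Interval (-3.2000, 0).

(-3.2000,0); λ=-4 ⇒ h* = (16/5)/4 = 0.8000.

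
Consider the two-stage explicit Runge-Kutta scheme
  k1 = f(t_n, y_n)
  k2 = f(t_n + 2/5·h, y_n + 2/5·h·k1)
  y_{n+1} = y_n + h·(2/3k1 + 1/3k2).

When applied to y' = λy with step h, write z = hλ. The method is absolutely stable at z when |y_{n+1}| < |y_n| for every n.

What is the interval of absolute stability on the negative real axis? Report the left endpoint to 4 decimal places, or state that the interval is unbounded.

z∈(-7.5000,0).

With y'=λy (z=hλ):
  k1=λy_n ⇒ h·k1=z·y_n;  k2=λ(1+2/5z)y_n ⇒ h·k2=z(1+2/5z)y_n
  y_{n+1}/y_n = 1 + 2/3z + 1/3z(1+2/5z) = 1 + z + 2/15z²
  R(z) = 1 + z + 2/15z².

Boundary: |R(x)|=1, x<0.
x=-0.84: |R|=0.2541
R=1: x+2/15x²=0 ⇒ x=−15/2=-7.5000; min R=1−1/(4·2/15)=-0.8750>−1
Confirm numerically:
  x=-7.312: |R|=0.81671 <1
  x=-5.930: |R|=0.24135 <1
  x=-4.386: |R|=0.82107 <1
  x=-3.686: |R|=0.87445 <1
  x=-8.015: |R|=1.55036 >1
  x=-7.853: |R|=1.36961 >1
  x=-7.549: |R|=1.04932 >1
Interval (-7.5000, 0).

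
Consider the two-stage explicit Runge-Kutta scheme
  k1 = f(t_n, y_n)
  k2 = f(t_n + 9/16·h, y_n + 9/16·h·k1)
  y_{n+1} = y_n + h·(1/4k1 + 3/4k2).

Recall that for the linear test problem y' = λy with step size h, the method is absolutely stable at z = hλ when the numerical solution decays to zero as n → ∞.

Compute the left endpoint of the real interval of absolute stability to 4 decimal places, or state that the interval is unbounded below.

Set f=λy, z=hλ:
  k1=λy_n ⇒ h·k1=z·y_n;  k2=λ(1+9/16z)y_n ⇒ h·k2=z(1+9/16z)y_n
  y_{n+1}/y_n = 1 + 1/4z + 3/4z(1+9/16z) = 1 + z + 27/64z²
  so R(z) = 1 + z + 27/64z².

Need |R(x)|<1, x<0.
x=-1.16: |R|=0.4077
R=1: x+27/64x²=0 ⇒ x=−64/27=-2.3704; min R=1−1/(4·27/64)=0.4074>−1
Confirm numerically:
  x=-1.944: |R|=0.65032 <1
  x=-1.779: |R|=0.55617 <1
  x=-1.541: |R|=0.46082 <1
  x=-1.058: |R|=0.41423 <1
  x=-2.703: |R|=1.37931 >1
  x=-2.641: |R|=1.30153 >1
  x=-2.525: |R|=1.16472 >1
So |R|<1 on (-2.3704, 0).

z* = -2.3704.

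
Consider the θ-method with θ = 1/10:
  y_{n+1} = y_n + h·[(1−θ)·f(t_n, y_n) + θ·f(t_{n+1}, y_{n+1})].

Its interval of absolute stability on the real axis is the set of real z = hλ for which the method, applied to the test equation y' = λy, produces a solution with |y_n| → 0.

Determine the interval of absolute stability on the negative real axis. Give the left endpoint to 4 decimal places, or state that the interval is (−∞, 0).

Test eqn y'=λy, z=hλ:
  y_{n+1} = y_n + z·[9/10·y_n + 1/10·y_{n+1}] ⇒ (1 − 1/10z)y_{n+1} = (1 + 9/10z)y_n
  so R(z) = (1 + 9/10z)/(1 − 1/10z).

Find x<0 with |R(x)|<1.
x=-1.46: |R|=0.2740
R=−1: 1+9/10x = −1+1/10x ⇒ -4/5x=2 ⇒ x=2/(-4/5)=-2.5000
Confirm numerically:
  x=-2.432: |R|=0.95624 <1
  x=-2.124: |R|=0.75190 <1
  x=-1.755: |R|=0.49298 <1
  x=-3.070: |R|=1.34889 >1
  x=-2.556: |R|=1.03568 >1
So |R|<1 on (-2.5000, 0).

z∈(-2.5000,0).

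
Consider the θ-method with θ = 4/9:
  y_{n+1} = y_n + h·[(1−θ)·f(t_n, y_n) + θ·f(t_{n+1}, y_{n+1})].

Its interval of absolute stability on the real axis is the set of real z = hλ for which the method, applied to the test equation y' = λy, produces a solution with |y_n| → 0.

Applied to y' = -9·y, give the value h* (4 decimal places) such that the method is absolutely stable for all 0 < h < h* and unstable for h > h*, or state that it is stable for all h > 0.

(-18.0000,0); λ=-9 ⇒ h* = (18)/9 = 2.0000.

With y'=λy (z=hλ):
  y_{n+1} = y_n + z·[5/9·y_n + 4/9·y_{n+1}] ⇒ (1 − 4/9z)y_{n+1} = (1 + 5/9z)y_n
  R(z) = (1 + 5/9z)/(1 − 4/9z).

Need |R(x)|<1, x<0.
x=-1.75: |R|=0.0156
R=−1: 1+5/9x = −1+4/9x ⇒ -1/9x=2 ⇒ x=2/(-1/9)=-18.0000
Confirm numerically:
  x=-16.618: |R|=0.98169 <1
  x=-16.596: |R|=0.98138 <1
  x=-13.160: |R|=0.92148 <1
  x=-8.814: |R|=0.79243 <1
  x=-18.509: |R|=1.00613 >1
  x=-18.413: |R|=1.00500 >1
So |R|<1 on (-18.0000, 0).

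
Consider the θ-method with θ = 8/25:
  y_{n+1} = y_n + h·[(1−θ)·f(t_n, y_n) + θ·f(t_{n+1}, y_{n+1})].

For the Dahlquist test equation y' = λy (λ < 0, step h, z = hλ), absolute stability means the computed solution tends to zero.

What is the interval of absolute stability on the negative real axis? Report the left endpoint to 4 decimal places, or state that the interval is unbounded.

On y'=λy, z=hλ:
  y_{n+1} = y_n + z·[17/25·y_n + 8/25·y_{n+1}] ⇒ (1 − 8/25z)y_{n+1} = (1 + 17/25z)y_n
  ⇒ R(z) = (1 + 17/25z)/(1 − 8/25z).

Find x<0 with |R(x)|<1.
x=-0.61: |R|=0.4896
R=−1: 1+17/25x = −1+8/25x ⇒ -9/25x=2 ⇒ x=2/(-9/25)=-5.5556
Confirm numerically:
  x=-4.177: |R|=0.78761 <1
  x=-3.487: |R|=0.64805 <1
  x=-3.263: |R|=0.59625 <1
  x=-2.304: |R|=0.32621 <1
  x=-5.990: |R|=1.05362 >1
  x=-5.713: |R|=1.02004 >1
So |R|<1 on (-5.5556, 0).

z∈(-5.5556,0).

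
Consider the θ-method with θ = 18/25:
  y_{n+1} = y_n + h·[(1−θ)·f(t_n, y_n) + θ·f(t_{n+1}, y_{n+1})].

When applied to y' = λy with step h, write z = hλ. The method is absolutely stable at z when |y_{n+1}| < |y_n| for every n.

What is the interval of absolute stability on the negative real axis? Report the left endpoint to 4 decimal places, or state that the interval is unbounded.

With y'=λy (z=hλ):
  y_{n+1} = y_n + z·[7/25·y_n + 18/25·y_{n+1}] ⇒ (1 − 18/25z)y_{n+1} = (1 + 7/25z)y_n
  so R(z) = (1 + 7/25z)/(1 − 18/25z).

Need |R(x)|<1, x<0.
x=-0.45: |R|=0.6601
x=-2: |R|=0.1803
x=-10: |R|=0.2195
x=-100: |R|=0.3699
θ=18/25≥1/2 ⇒ |1+7/25x|<|1−18/25x| ∀x<0 ⇒ unbounded interval.

(−∞, 0) — no finite endpoint.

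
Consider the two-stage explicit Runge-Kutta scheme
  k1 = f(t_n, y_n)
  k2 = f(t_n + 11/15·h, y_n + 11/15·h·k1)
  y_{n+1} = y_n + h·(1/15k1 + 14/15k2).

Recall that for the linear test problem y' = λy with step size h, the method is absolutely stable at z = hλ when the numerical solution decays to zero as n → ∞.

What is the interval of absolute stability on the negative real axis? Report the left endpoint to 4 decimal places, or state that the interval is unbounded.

Set f=λy, z=hλ:
  k1=λy_n ⇒ h·k1=z·y_n;  k2=λ(1+11/15z)y_n ⇒ h·k2=z(1+11/15z)y_n
  y_{n+1}/y_n = 1 + 1/15z + 14/15z(1+11/15z) = 1 + z + 154/225z²
  ⇒ R(z) = 1 + z + 154/225z².

Need |R(x)|<1, x<0.
x=-1.54: |R|=1.0832
R=1: x+154/225x²=0 ⇒ x=−225/154=-1.4610; min R=1−1/(4·154/225)=0.6347>−1
Confirm numerically:
  x=-1.328: |R|=0.87908 <1
  x=-0.828: |R|=0.64124 <1
  x=-0.651: |R|=0.63907 <1
  x=-1.942: |R|=1.63929 >1
  x=-1.497: |R|=1.03685 >1
Interval (-1.4610, 0).

z∈(-1.4610,0).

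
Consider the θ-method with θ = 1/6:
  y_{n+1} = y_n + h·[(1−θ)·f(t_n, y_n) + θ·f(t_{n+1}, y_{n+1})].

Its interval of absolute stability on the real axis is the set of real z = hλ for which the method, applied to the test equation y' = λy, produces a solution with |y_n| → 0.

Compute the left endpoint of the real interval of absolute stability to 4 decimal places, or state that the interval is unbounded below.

Set f=λy, z=hλ:
  y_{n+1} = y_n + z·[5/6·y_n + 1/6·y_{n+1}] ⇒ (1 − 1/6z)y_{n+1} = (1 + 5/6z)y_n
  ⇒ R(z) = (1 + 5/6z)/(1 − 1/6z).

Find x<0 with |R(x)|<1.
x=-1.34: |R|=0.0954
R=−1: 1+5/6x = −1+1/6x ⇒ -2/3x=2 ⇒ x=2/(-2/3)=-3.0000
Confirm numerically:
  x=-2.946: |R|=0.97586 <1
  x=-2.600: |R|=0.81395 <1
  x=-1.965: |R|=0.48023 <1
  x=-1.457: |R|=0.17232 <1
  x=-3.590: |R|=1.24609 >1
  x=-3.485: |R|=1.20453 >1
  x=-3.121: |R|=1.05306 >1
Interval (-3.0000, 0).

left endpoint -3.0000.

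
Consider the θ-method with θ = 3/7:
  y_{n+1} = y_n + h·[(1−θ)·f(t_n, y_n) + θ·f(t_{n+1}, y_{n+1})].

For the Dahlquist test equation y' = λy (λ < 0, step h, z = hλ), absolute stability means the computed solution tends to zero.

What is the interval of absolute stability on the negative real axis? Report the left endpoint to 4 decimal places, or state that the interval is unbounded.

Test eqn y'=λy, z=hλ:
  y_{n+1} = y_n + z·[4/7·y_n + 3/7·y_{n+1}] ⇒ (1 − 3/7z)y_{n+1} = (1 + 4/7z)y_n
  R(z) = (1 + 4/7z)/(1 − 3/7z).

Boundary: |R(x)|=1, x<0.
x=-0.83: |R|=0.3878
R=−1: 1+4/7x = −1+3/7x ⇒ -1/7x=2 ⇒ x=2/(-1/7)=-14.0000
Confirm numerically:
  x=-11.938: |R|=0.95184 <1
  x=-7.794: |R|=0.79573 <1
  x=-5.823: |R|=0.66582 <1
  x=-14.596: |R|=1.01174 >1
  x=-14.354: |R|=1.00707 >1
  x=-14.296: |R|=1.00593 >1
Stable set (-14.0000, 0).

z∈(-14.0000,0).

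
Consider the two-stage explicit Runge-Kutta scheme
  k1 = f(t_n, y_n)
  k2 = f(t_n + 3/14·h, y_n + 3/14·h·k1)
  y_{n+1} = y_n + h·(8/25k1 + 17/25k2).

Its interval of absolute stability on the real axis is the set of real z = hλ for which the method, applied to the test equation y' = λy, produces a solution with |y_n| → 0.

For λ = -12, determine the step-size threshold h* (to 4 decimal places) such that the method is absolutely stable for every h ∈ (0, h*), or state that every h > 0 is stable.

Test eqn y'=λy, z=hλ:
  k1=λy_n ⇒ h·k1=z·y_n;  k2=λ(1+3/14z)y_n ⇒ h·k2=z(1+3/14z)y_n
  y_{n+1}/y_n = 1 + 8/25z + 17/25z(1+3/14z) = 1 + z + 51/350z²
  Hence R(z) = 1 + z + 51/350z².

Boundary: |R(x)|=1, x<0.
x=-1.51: |R|=0.1778
R=1: x+51/350x²=0 ⇒ x=−350/51=-6.8627; min R=1−1/(4·51/350)=-0.7157>−1
Confirm numerically:
  x=-3.786: |R|=0.69736 <1
  x=-3.200: |R|=0.70789 <1
  x=-2.847: |R|=0.66593 <1
  x=-7.368: |R|=1.54245 >1
  x=-7.098: |R|=1.24332 >1
Stable set (-6.8627, 0).

(-6.8627,0); λ=-12 ⇒ h* = (350/51)/12 = 0.5719.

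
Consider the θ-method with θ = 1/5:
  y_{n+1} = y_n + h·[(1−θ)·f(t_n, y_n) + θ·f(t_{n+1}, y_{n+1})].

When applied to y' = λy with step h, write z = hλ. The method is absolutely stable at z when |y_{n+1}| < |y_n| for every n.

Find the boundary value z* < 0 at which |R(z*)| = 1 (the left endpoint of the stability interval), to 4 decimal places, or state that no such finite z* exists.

With y'=λy (z=hλ):
  y_{n+1} = y_n + z·[4/5·y_n + 1/5·y_{n+1}] ⇒ (1 − 1/5z)y_{n+1} = (1 + 4/5z)y_n
  ⇒ R(z) = (1 + 4/5z)/(1 − 1/5z).

Find x<0 with |R(x)|<1.
x=-1.08: |R|=0.1118
R=−1: 1+4/5x = −1+1/5x ⇒ -3/5x=2 ⇒ x=2/(-3/5)=-3.3333
Confirm numerically:
  x=-2.701: |R|=0.75367 <1
  x=-2.411: |R|=0.62664 <1
  x=-2.181: |R|=0.51859 <1
  x=-1.805: |R|=0.32623 <1
  x=-3.793: |R|=1.15683 >1
  x=-3.645: |R|=1.10816 >1
So |R|<1 on (-3.3333, 0).

z* = -3.3333.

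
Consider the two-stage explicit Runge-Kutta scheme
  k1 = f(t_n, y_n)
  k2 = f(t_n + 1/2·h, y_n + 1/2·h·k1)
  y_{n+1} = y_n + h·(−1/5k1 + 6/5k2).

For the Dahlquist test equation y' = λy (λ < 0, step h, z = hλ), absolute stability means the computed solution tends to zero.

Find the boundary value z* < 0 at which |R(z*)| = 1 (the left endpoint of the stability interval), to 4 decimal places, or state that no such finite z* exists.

left endpoint -1.6667.

Test eqn y'=λy, z=hλ:
  k1=λy_n ⇒ h·k1=z·y_n;  k2=λ(1+1/2z)y_n ⇒ h·k2=z(1+1/2z)y_n
  y_{n+1}/y_n = 1 − 1/5z + 6/5z(1+1/2z) = 1 + z + 3/5z²
  so R(z) = 1 + z + 3/5z².

Boundary: |R(x)|=1, x<0.
x=-0.69: |R|=0.5957
R=1: x+3/5x²=0 ⇒ x=−5/3=-1.6667; min R=1−1/(4·3/5)=0.5833>−1
Confirm numerically:
  x=-1.216: |R|=0.67119 <1
  x=-1.192: |R|=0.66052 <1
  x=-0.851: |R|=0.58352 <1
  x=-0.699: |R|=0.59416 <1
  x=-2.236: |R|=1.76382 >1
  x=-1.773: |R|=1.11312 >1
So |R|<1 on (-1.6667, 0).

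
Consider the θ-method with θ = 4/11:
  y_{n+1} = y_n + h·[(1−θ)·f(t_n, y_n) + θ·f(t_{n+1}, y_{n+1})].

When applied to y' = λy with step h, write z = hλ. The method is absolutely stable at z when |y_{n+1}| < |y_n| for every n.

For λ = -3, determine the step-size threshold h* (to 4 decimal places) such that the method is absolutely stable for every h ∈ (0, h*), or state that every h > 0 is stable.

(-7.3333,0); λ=-3 ⇒ h* = (22/3)/3 = 2.4444.

On y'=λy, z=hλ:
  y_{n+1} = y_n + z·[7/11·y_n + 4/11·y_{n+1}] ⇒ (1 − 4/11z)y_{n+1} = (1 + 7/11z)y_n
  so R(z) = (1 + 7/11z)/(1 − 4/11z).

Boundary: |R(x)|=1, x<0.
x=-0.89: |R|=0.3276
R=−1: 1+7/11x = −1+4/11x ⇒ -3/11x=2 ⇒ x=2/(-3/11)=-7.3333
Confirm numerically:
  x=-4.247: |R|=0.66918 <1
  x=-3.683: |R|=0.57442 <1
  x=-3.491: |R|=0.53826 <1
  x=-2.963: |R|=0.42626 <1
  x=-7.797: |R|=1.03297 >1
  x=-7.600: |R|=1.01932 >1
  x=-7.452: |R|=1.00872 >1
Stable set (-7.3333, 0).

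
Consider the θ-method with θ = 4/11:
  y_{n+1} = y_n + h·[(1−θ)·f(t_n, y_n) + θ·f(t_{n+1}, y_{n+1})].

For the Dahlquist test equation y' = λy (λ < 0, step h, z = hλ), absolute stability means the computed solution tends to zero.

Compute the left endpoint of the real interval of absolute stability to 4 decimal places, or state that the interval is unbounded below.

z* = -7.3333.

On y'=λy, z=hλ:
  y_{n+1} = y_n + z·[7/11·y_n + 4/11·y_{n+1}] ⇒ (1 − 4/11z)y_{n+1} = (1 + 7/11z)y_n
  R(z) = (1 + 7/11z)/(1 − 4/11z).

Find x<0 with |R(x)|<1.
x=-0.55: |R|=0.5417
R=−1: 1+7/11x = −1+4/11x ⇒ -3/11x=2 ⇒ x=2/(-3/11)=-7.3333
Confirm numerically:
  x=-6.871: |R|=0.96396 <1
  x=-6.805: |R|=0.95853 <1
  x=-5.952: |R|=0.88095 <1
  x=-5.553: |R|=0.83918 <1
  x=-7.648: |R|=1.02270 >1
  x=-7.565: |R|=1.01684 >1
  x=-7.409: |R|=1.00559 >1
Interval (-7.3333, 0).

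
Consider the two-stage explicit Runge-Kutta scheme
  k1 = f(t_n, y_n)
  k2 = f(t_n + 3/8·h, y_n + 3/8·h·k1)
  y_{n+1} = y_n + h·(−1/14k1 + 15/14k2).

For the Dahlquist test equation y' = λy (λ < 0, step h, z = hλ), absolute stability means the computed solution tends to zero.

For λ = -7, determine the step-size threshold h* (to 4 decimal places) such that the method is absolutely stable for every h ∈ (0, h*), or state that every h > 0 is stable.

Test eqn y'=λy, z=hλ:
  k1=λy_n ⇒ h·k1=z·y_n;  k2=λ(1+3/8z)y_n ⇒ h·k2=z(1+3/8z)y_n
  y_{n+1}/y_n = 1 − 1/14z + 15/14z(1+3/8z) = 1 + z + 45/112z²
  so R(z) = 1 + z + 45/112z².

Solve |R(x)|<1 on ℝ⁻.
x=-1.18: |R|=0.3794
R=1: x+45/112x²=0 ⇒ x=−112/45=-2.4889; min R=1−1/(4·45/112)=0.3778>−1
Confirm numerically:
  x=-1.717: |R|=0.46750 <1
  x=-1.702: |R|=0.46189 <1
  x=-1.592: |R|=0.42631 <1
  x=-2.997: |R|=1.61184 >1
  x=-2.837: |R|=1.39680 >1
Stable set (-2.4889, 0).

(-2.4889,0); λ=-7 ⇒ h* = (112/45)/7 = 0.3556.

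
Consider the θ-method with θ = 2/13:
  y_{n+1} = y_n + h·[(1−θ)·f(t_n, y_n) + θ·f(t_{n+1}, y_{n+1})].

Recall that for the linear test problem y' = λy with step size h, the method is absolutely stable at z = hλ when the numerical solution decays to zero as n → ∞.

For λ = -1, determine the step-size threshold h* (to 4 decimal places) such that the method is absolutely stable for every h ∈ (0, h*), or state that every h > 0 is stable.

On y'=λy, z=hλ:
  y_{n+1} = y_n + z·[11/13·y_n + 2/13·y_{n+1}] ⇒ (1 − 2/13z)y_{n+1} = (1 + 11/13z)y_n
  R(z) = (1 + 11/13z)/(1 − 2/13z).

Solve |R(x)|<1 on ℝ⁻.
x=-1.17: |R|=0.0085
R=−1: 1+11/13x = −1+2/13x ⇒ -9/13x=2 ⇒ x=2/(-9/13)=-2.8889
Confirm numerically:
  x=-2.588: |R|=0.85101 <1
  x=-2.355: |R|=0.72868 <1
  x=-1.486: |R|=0.20949 <1
  x=-1.407: |R|=0.15663 <1
  x=-3.440: |R|=1.24950 >1
  x=-3.254: |R|=1.16844 >1
  x=-3.132: |R|=1.11358 >1
Stable set (-2.8889, 0).

(-2.8889,0); λ=-1 ⇒ h* = (26/9)/1 = 2.8889.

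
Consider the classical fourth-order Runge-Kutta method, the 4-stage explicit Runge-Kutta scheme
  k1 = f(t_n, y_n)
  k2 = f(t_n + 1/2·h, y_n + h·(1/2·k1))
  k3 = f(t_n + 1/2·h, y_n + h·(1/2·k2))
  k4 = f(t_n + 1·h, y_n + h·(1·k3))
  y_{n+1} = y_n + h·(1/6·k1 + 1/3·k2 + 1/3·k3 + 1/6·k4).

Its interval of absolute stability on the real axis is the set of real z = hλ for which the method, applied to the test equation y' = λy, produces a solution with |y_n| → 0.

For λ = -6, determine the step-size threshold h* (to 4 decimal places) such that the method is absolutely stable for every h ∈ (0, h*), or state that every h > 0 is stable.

Test eqn y'=λy, z=hλ:
  order 4, 4-stage ⇒ R(z)=1+z+z^2/2+z^3/6+z^4/24
  (e.g. R(-0.72)=0.48819, |R|=0.48819)

Need |R(x)|<1, x<0.
x=-0.72: |R|=0.4882
|R(-2.03)|=0.3438 |R(-1.83)|=0.2903 |R(-1.76)|=0.2800
Bisect:
  x_lo=-3.2948 |R|=2.0821  x_hi=-0.2440 |R|=0.7835
  mid=-1.76940 |R|=0.28113 →hi
  mid=-2.53210 |R|=0.68072 →hi
  mid=-2.91346 |R|=1.21106 →lo
  mid=-2.72278 |R|=0.90977 →hi
  mid=-2.81812 |R|=1.05063 →lo
  mid=-2.77045 |R|=0.97785 →hi
  mid=-2.79429 |R|=1.01364 →lo
  ...
  [-2.78535,-2.78516] ⇒ x*=-2.7853
Stable set (-2.7853, 0).

(-2.7853,0); λ=-6 ⇒ h* = 0.4642.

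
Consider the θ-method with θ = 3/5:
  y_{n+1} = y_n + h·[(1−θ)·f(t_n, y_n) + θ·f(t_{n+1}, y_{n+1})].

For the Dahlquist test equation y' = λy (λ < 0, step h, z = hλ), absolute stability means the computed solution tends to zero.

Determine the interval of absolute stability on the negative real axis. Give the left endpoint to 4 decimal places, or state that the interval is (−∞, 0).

interval (−∞, 0).

With y'=λy (z=hλ):
  y_{n+1} = y_n + z·[2/5·y_n + 3/5·y_{n+1}] ⇒ (1 − 3/5z)y_{n+1} = (1 + 2/5z)y_n
  Hence R(z) = (1 + 2/5z)/(1 − 3/5z).

Boundary: |R(x)|=1, x<0.
x=-1.12: |R|=0.3301
x=-2: |R|=0.0909
x=-10: |R|=0.4286
x=-100: |R|=0.6393
θ=3/5≥1/2 ⇒ |1+2/5x|<|1−3/5x| ∀x<0 ⇒ interval (−∞,0).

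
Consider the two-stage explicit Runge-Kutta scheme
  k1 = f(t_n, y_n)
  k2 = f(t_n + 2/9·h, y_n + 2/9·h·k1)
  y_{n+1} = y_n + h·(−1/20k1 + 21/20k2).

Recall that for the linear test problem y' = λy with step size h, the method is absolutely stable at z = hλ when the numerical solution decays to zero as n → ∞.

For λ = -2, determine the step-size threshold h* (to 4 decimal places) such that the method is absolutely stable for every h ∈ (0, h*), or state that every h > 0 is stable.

(-4.2857,0); λ=-2 ⇒ h* = (30/7)/2 = 2.1429.

Set f=λy, z=hλ:
  k1=λy_n ⇒ h·k1=z·y_n;  k2=λ(1+2/9z)y_n ⇒ h·k2=z(1+2/9z)y_n
  y_{n+1}/y_n = 1 − 1/20z + 21/20z(1+2/9z) = 1 + z + 7/30z²
  R(z) = 1 + z + 7/30z².

Need |R(x)|<1, x<0.
x=-0.46: |R|=0.5894
R=1: x+7/30x²=0 ⇒ x=−30/7=-4.2857; min R=1−1/(4·7/30)=-0.0714>−1
Confirm numerically:
  x=-3.998: |R|=0.73160 <1
  x=-3.196: |R|=0.18736 <1
  x=-2.862: |R|=0.04924 <1
  x=-4.738: |R|=1.50002 >1
  x=-4.648: |R|=1.39291 >1
  x=-4.350: |R|=1.06525 >1
Stable set (-4.2857, 0).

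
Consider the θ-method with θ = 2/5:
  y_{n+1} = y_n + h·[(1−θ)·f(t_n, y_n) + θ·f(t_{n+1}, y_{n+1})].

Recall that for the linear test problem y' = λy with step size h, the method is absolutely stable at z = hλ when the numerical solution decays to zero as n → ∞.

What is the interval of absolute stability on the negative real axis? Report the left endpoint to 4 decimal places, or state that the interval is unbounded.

Set f=λy, z=hλ:
  y_{n+1} = y_n + z·[3/5·y_n + 2/5·y_{n+1}] ⇒ (1 − 2/5z)y_{n+1} = (1 + 3/5z)y_n
  so R(z) = (1 + 3/5z)/(1 − 2/5z).

Boundary: |R(x)|=1, x<0.
x=-1.36: |R|=0.1192
R=−1: 1+3/5x = −1+2/5x ⇒ -1/5x=2 ⇒ x=2/(-1/5)=-10.0000
Confirm numerically:
  x=-9.889: |R|=0.99552 <1
  x=-9.300: |R|=0.97034 <1
  x=-8.871: |R|=0.95036 <1
  x=-10.319: |R|=1.01244 >1
  x=-10.056: |R|=1.00223 >1
Stable set (-10.0000, 0).

(-10.0000, 0).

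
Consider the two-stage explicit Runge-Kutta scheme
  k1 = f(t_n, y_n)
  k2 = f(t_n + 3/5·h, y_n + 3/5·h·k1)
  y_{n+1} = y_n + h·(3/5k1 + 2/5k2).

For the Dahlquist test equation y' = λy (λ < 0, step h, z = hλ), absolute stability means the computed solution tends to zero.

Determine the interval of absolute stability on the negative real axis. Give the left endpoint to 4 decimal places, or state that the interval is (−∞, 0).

With y'=λy (z=hλ):
  k1=λy_n ⇒ h·k1=z·y_n;  k2=λ(1+3/5z)y_n ⇒ h·k2=z(1+3/5z)y_n
  y_{n+1}/y_n = 1 + 3/5z + 2/5z(1+3/5z) = 1 + z + 6/25z²
  ⇒ R(z) = 1 + z + 6/25z².

Need |R(x)|<1, x<0.
x=-0.7: |R|=0.4176
R=1: x+6/25x²=0 ⇒ x=−25/6=-4.1667; min R=1−1/(4·6/25)=-0.0417>−1
Confirm numerically:
  x=-2.410: |R|=0.01606 <1
  x=-1.960: |R|=0.03802 <1
  x=-1.939: |R|=0.03667 <1
  x=-1.861: |R|=0.02980 <1
  x=-4.467: |R|=1.32198 >1
  x=-4.238: |R|=1.07255 >1
Interval (-4.1667, 0).

z∈(-4.1667,0).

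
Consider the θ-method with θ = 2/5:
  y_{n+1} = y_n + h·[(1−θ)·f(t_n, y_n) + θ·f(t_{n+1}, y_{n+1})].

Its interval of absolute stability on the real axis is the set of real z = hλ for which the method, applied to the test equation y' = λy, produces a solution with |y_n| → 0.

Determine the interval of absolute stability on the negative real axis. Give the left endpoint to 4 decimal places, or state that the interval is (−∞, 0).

(-10.0000, 0).

Test eqn y'=λy, z=hλ:
  y_{n+1} = y_n + z·[3/5·y_n + 2/5·y_{n+1}] ⇒ (1 − 2/5z)y_{n+1} = (1 + 3/5z)y_n
  Hence R(z) = (1 + 3/5z)/(1 − 2/5z).

Solve |R(x)|<1 on ℝ⁻.
x=-1.28: |R|=0.1534
R=−1: 1+3/5x = −1+2/5x ⇒ -1/5x=2 ⇒ x=2/(-1/5)=-10.0000
Confirm numerically:
  x=-9.884: |R|=0.99532 <1
  x=-8.544: |R|=0.93408 <1
  x=-7.992: |R|=0.90431 <1
  x=-10.551: |R|=1.02111 >1
  x=-10.451: |R|=1.01741 >1
Interval (-10.0000, 0).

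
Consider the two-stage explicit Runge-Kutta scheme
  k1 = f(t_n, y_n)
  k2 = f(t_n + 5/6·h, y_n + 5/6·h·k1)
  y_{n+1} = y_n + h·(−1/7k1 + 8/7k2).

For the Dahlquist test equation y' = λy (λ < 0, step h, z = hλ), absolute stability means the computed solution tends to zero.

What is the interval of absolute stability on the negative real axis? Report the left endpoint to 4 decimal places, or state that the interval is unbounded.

Set f=λy, z=hλ:
  k1=λy_n ⇒ h·k1=z·y_n;  k2=λ(1+5/6z)y_n ⇒ h·k2=z(1+5/6z)y_n
  y_{n+1}/y_n = 1 − 1/7z + 8/7z(1+5/6z) = 1 + z + 20/21z²
  R(z) = 1 + z + 20/21z².

Need |R(x)|<1, x<0.
x=-1.12: |R|=1.0747
R=1: x+20/21x²=0 ⇒ x=−21/20=-1.0500; min R=1−1/(4·20/21)=0.7375>−1
Confirm numerically:
  x=-1.009: |R|=0.96060 <1
  x=-0.679: |R|=0.76009 <1
  x=-0.585: |R|=0.74093 <1
  x=-0.493: |R|=0.73848 <1
  x=-1.632: |R|=1.90459 >1
  x=-1.489: |R|=1.62254 >1
  x=-1.479: |R|=1.60428 >1
So |R|<1 on (-1.0500, 0).

(-1.0500, 0).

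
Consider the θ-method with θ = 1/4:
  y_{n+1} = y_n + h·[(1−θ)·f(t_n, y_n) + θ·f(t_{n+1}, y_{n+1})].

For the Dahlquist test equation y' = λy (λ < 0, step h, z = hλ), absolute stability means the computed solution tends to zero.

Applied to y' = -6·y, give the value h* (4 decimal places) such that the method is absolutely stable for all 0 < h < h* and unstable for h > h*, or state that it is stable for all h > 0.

(-4.0000,0); λ=-6 ⇒ h* = (4)/6 = 0.6667.

Test eqn y'=λy, z=hλ:
  y_{n+1} = y_n + z·[3/4·y_n + 1/4·y_{n+1}] ⇒ (1 − 1/4z)y_{n+1} = (1 + 3/4z)y_n
  ⇒ R(z) = (1 + 3/4z)/(1 − 1/4z).

Solve |R(x)|<1 on ℝ⁻.
x=-0.57: |R|=0.5011
R=−1: 1+3/4x = −1+1/4x ⇒ -1/2x=2 ⇒ x=2/(-1/2)=-4.0000
Confirm numerically:
  x=-3.259: |R|=0.79584 <1
  x=-2.589: |R|=0.57171 <1
  x=-2.244: |R|=0.43754 <1
  x=-4.286: |R|=1.06903 >1
  x=-4.163: |R|=1.03994 >1
  x=-4.061: |R|=1.01513 >1
Stable set (-4.0000, 0).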